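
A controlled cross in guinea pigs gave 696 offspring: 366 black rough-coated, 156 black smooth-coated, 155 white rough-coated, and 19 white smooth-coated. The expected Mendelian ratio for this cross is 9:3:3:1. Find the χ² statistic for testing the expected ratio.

Expected counts for N = 696 under a 9:3:3:1 ratio (total parts = 16):
  black rough-coated: 696 × 9/16 = 391.5
  black smooth-coated: 696 × 3/16 = 130.5
  white rough-coated: 696 × 3/16 = 130.5
  white smooth-coated: 696 × 1/16 = 43.5
χ² = Σ (O − E)² / E
  black rough-coated: (366 − 391.5)² / 391.5 = 1.6609
  black smooth-coated: (156 − 130.5)² / 130.5 = 4.9828
  white rough-coated: (155 − 130.5)² / 130.5 = 4.5996
  white smooth-coated: (19 − 43.5)² / 43.5 = 13.7989
χ² = 1.6609 + 4.9828 + 4.5996 + 13.7989 = 25.0422 ≈ 25.042

25.042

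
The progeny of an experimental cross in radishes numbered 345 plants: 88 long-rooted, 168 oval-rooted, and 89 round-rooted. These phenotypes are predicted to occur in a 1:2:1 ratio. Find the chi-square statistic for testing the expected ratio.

The 1:2:1 ratio has 4 parts, so with N = 345 the expected counts are:
  long-rooted: 345 × 1/4 = 86.25
  oval-rooted: 345 × 2/4 = 172.5
  round-rooted: 345 × 1/4 = 86.25
χ² = Σ (O − E)² / E
  long-rooted: (88 − 86.25)² / 86.25 = 0.0355
  oval-rooted: (168 − 172.5)² / 172.5 = 0.1174
  round-rooted: (89 − 86.25)² / 86.25 = 0.0877
χ² = 0.0355 + 0.1174 + 0.0877 = 0.2406 ≈ 0.241

0.241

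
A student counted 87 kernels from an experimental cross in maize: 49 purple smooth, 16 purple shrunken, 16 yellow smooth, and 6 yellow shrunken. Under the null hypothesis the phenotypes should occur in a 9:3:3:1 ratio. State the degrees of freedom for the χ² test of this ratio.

3

A goodness-of-fit test with 4 phenotype classes has df = 4 − 1 = 3.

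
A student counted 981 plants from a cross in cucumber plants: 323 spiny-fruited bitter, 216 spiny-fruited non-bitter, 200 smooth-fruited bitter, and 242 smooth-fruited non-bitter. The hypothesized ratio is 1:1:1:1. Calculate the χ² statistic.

36.529

The 1:1:1:1 ratio has 4 parts, so with N = 981 the expected counts are:
  spiny-fruited bitter: 981 × 1/4 = 245.25
  spiny-fruited non-bitter: 981 × 1/4 = 245.25
  smooth-fruited bitter: 981 × 1/4 = 245.25
  smooth-fruited non-bitter: 981 × 1/4 = 245.25
χ² = Σ (O − E)² / E
  spiny-fruited bitter: (323 − 245.25)² / 245.25 = 24.6486
  spiny-fruited non-bitter: (216 − 245.25)² / 245.25 = 3.4885
  smooth-fruited bitter: (200 − 245.25)² / 245.25 = 8.3489
  smooth-fruited non-bitter: (242 − 245.25)² / 245.25 = 0.0431
χ² = 24.6486 + 3.4885 + 8.3489 + 0.0431 = 36.5291 ≈ 36.529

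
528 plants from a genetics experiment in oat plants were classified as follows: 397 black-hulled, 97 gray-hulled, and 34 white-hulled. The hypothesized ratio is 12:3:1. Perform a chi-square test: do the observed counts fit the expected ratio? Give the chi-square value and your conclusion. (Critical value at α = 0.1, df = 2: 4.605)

Expected counts for N = 528 under a 12:3:1 ratio (total parts = 16):
  black-hulled: 528 × 12/16 = 396
  gray-hulled: 528 × 3/16 = 99
  white-hulled: 528 × 1/16 = 33
χ² = Σ (O − E)² / E
  black-hulled: (397 − 396)² / 396 = 0.0025
  gray-hulled: (97 − 99)² / 99 = 0.0404
  white-hulled: (34 − 33)² / 33 = 0.0303
χ² = 0.0025 + 0.0404 + 0.0303 = 0.0732 ≈ 0.073
Degrees of freedom = 3 − 1 = 2; critical value at α = 0.1 is 4.605.
Since 0.073 < 4.605, we fail to reject the null hypothesis — the data are consistent with the 12:3:1 ratio.

0.073; consistent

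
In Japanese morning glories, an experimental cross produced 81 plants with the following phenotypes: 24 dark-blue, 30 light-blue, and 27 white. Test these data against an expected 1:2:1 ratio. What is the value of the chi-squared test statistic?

The 1:2:1 ratio has 4 parts, so with N = 81 the expected counts are:
  dark-blue: 81 × 1/4 = 20.25
  light-blue: 81 × 2/4 = 40.5
  white: 81 × 1/4 = 20.25
χ² = Σ (O − E)² / E
  dark-blue: (24 − 20.25)² / 20.25 = 0.6944
  light-blue: (30 − 40.5)² / 40.5 = 2.7222
  white: (27 − 20.25)² / 20.25 = 2.2500
χ² = 0.6944 + 2.7222 + 2.2500 = 5.6666 ≈ 5.667

5.667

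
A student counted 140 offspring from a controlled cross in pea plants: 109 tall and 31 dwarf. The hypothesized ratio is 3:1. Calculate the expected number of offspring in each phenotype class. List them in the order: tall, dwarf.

The 3:1 ratio has 4 parts, so with N = 140 the expected counts are:
  tall: 140 × 3/4 = 105
  dwarf: 140 × 1/4 = 35

105, 35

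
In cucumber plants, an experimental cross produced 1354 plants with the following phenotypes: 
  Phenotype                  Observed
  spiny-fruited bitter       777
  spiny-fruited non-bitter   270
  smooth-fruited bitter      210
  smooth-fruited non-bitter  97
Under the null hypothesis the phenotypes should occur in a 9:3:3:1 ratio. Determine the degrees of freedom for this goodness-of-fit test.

A goodness-of-fit test with 4 phenotype classes has df = 4 − 1 = 3.

3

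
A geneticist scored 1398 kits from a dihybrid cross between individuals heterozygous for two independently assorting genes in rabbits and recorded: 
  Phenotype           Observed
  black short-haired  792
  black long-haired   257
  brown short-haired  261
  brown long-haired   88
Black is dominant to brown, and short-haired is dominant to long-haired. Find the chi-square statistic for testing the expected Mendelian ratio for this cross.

A dihybrid F₂ with independent assortment and complete dominance at both loci gives a 9:3:3:1 phenotypic ratio.
Total ratio parts = 16. Expected numbers out of 1398:
  black short-haired: 1398 × 9/16 = 786.375
  black long-haired: 1398 × 3/16 = 262.125
  brown short-haired: 1398 × 3/16 = 262.125
  brown long-haired: 1398 × 1/16 = 87.375
χ² = Σ (O − E)² / E
  black short-haired: (792 − 786.375)² / 786.375 = 0.0402
  black long-haired: (257 − 262.125)² / 262.125 = 0.1002
  brown short-haired: (261 − 262.125)² / 262.125 = 0.0048
  brown long-haired: (88 − 87.375)² / 87.375 = 0.0045
χ² = 0.0402 + 0.1002 + 0.0048 + 0.0045 = 0.1497 ≈ 0.150

0.150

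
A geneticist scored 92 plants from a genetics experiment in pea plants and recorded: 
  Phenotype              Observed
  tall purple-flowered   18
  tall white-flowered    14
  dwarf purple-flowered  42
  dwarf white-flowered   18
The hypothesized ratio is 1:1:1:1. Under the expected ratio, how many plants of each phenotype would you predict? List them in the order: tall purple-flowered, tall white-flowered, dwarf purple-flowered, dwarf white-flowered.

The 1:1:1:1 ratio has 4 parts, so with N = 92 the expected counts are:
  tall purple-flowered: 92 × 1/4 = 23
  tall white-flowered: 92 × 1/4 = 23
  dwarf purple-flowered: 92 × 1/4 = 23
  dwarf white-flowered: 92 × 1/4 = 23

23, 23, 23, 23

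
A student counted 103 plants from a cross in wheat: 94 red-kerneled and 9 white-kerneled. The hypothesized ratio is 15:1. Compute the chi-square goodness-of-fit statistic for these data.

1.088

Under the 15:1 hypothesis (Σ ratio = 16, N = 103):
  red-kerneled: 103 × 15/16 = 96.5625
  white-kerneled: 103 × 1/16 = 6.4375
χ² = Σ (O − E)² / E
  red-kerneled: (94 − 96.5625)² / 96.5625 = 0.0680
  white-kerneled: (9 − 6.4375)² / 6.4375 = 1.0200
χ² = 0.0680 + 1.0200 = 1.088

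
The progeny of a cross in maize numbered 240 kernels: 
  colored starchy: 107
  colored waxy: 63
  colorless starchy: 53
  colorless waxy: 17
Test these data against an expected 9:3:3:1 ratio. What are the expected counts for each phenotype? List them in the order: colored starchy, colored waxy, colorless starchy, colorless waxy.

135, 45, 45, 15

Total ratio parts = 16. Expected numbers out of 240:
  colored starchy: 240 × 9/16 = 135
  colored waxy: 240 × 3/16 = 45
  colorless starchy: 240 × 3/16 = 45
  colorless waxy: 240 × 1/16 = 15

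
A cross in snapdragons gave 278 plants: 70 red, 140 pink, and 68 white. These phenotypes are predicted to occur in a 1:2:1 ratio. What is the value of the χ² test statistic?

0.043

Under the 1:2:1 hypothesis (Σ ratio = 4, N = 278):
  red: 278 × 1/4 = 69.5
  pink: 278 × 2/4 = 139
  white: 278 × 1/4 = 69.5
χ² = Σ (O − E)² / E
  red: (70 − 69.5)² / 69.5 = 0.0036
  pink: (140 − 139)² / 139 = 0.0072
  white: (68 − 69.5)² / 69.5 = 0.0324
χ² = 0.0036 + 0.0072 + 0.0324 = 0.0432 ≈ 0.043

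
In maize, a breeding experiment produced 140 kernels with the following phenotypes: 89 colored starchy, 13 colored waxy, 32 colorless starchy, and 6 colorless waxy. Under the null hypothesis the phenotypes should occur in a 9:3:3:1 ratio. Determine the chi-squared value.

Under the 9:3:3:1 hypothesis (Σ ratio = 16, N = 140):
  colored starchy: 140 × 9/16 = 78.75
  colored waxy: 140 × 3/16 = 26.25
  colorless starchy: 140 × 3/16 = 26.25
  colorless waxy: 140 × 1/16 = 8.75
χ² = Σ (O − E)² / E
  colored starchy: (89 − 78.75)² / 78.75 = 1.3341
  colored waxy: (13 − 26.25)² / 26.25 = 6.6881
  colorless starchy: (32 − 26.25)² / 26.25 = 1.2595
  colorless waxy: (6 − 8.75)² / 8.75 = 0.8643
χ² = 1.3341 + 6.6881 + 1.2595 + 0.8643 = 10.146

10.146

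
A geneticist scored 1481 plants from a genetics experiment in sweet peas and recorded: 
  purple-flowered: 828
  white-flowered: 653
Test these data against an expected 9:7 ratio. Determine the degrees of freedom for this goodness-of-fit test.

A goodness-of-fit test with 2 phenotype classes has df = 2 − 1 = 1.

1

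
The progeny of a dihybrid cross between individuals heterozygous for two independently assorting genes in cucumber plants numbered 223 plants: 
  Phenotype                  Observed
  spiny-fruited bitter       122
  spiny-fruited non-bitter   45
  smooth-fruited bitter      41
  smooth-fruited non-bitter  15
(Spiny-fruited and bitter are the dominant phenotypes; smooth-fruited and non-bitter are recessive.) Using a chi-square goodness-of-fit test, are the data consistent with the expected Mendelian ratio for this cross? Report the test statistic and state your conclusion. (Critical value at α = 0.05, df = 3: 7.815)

A dihybrid F₂ with independent assortment and complete dominance at both loci gives a 9:3:3:1 phenotypic ratio.
Under the 9:3:3:1 hypothesis (Σ ratio = 16, N = 223):
  spiny-fruited bitter: 223 × 9/16 = 125.4375
  spiny-fruited non-bitter: 223 × 3/16 = 41.8125
  smooth-fruited bitter: 223 × 3/16 = 41.8125
  smooth-fruited non-bitter: 223 × 1/16 = 13.9375
χ² = Σ (O − E)² / E
  spiny-fruited bitter: (122 − 125.4375)² / 125.4375 = 0.0942
  spiny-fruited non-bitter: (45 − 41.8125)² / 41.8125 = 0.2430
  smooth-fruited bitter: (41 − 41.8125)² / 41.8125 = 0.0158
  smooth-fruited non-bitter: (15 − 13.9375)² / 13.9375 = 0.0810
χ² = 0.0942 + 0.2430 + 0.0158 + 0.0810 = 0.434
Degrees of freedom = 4 − 1 = 3; critical value at α = 0.05 is 7.815.
Since 0.434 < 7.815, we fail to reject the null hypothesis — the data are consistent with the 9:3:3:1 ratio.

0.434; consistent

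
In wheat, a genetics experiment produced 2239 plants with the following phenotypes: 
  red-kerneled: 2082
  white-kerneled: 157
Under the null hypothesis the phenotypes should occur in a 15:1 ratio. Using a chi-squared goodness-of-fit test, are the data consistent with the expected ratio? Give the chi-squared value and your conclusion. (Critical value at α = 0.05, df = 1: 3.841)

2.219; consistent

Expected counts for N = 2239 under a 15:1 ratio (total parts = 16):
  red-kerneled: 2239 × 15/16 = 2099.0625
  white-kerneled: 2239 × 1/16 = 139.9375
χ² = Σ (O − E)² / E
  red-kerneled: (2082 − 2099.0625)² / 2099.0625 = 0.1387
  white-kerneled: (157 − 139.9375)² / 139.9375 = 2.0804
χ² = 0.1387 + 2.0804 = 2.2191 ≈ 2.219
Degrees of freedom = 2 − 1 = 1; critical value at α = 0.05 is 3.841.
Since 2.219 < 3.841, we fail to reject the null hypothesis — the data are consistent with the 15:1 ratio.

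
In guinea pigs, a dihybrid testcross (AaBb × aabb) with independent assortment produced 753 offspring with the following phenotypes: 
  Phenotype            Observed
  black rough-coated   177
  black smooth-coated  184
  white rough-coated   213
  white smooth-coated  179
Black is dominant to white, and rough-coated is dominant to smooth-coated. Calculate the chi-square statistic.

A dihybrid testcross with independent assortment gives a 1:1:1:1 ratio.
Expected counts for N = 753 under a 1:1:1:1 ratio (total parts = 4):
  black rough-coated: 753 × 1/4 = 188.25
  black smooth-coated: 753 × 1/4 = 188.25
  white rough-coated: 753 × 1/4 = 188.25
  white smooth-coated: 753 × 1/4 = 188.25
χ² = Σ (O − E)² / E
  black rough-coated: (177 − 188.25)² / 188.25 = 0.6723
  black smooth-coated: (184 − 188.25)² / 188.25 = 0.0959
  white rough-coated: (213 − 188.25)² / 188.25 = 3.2540
  white smooth-coated: (179 − 188.25)² / 188.25 = 0.4545
χ² = 0.6723 + 0.0959 + 3.2540 + 0.4545 = 4.4767 ≈ 4.477

4.477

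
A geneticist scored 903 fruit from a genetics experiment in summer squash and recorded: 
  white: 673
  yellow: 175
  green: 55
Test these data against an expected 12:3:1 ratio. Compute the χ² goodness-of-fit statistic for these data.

Under the 12:3:1 hypothesis (Σ ratio = 16, N = 903):
  white: 903 × 12/16 = 677.25
  yellow: 903 × 3/16 = 169.3125
  green: 903 × 1/16 = 56.4375
χ² = Σ (O − E)² / E
  white: (673 − 677.25)² / 677.25 = 0.0267
  yellow: (175 − 169.3125)² / 169.3125 = 0.1911
  green: (55 − 56.4375)² / 56.4375 = 0.0366
χ² = 0.0267 + 0.1911 + 0.0366 = 0.2544 ≈ 0.254

0.254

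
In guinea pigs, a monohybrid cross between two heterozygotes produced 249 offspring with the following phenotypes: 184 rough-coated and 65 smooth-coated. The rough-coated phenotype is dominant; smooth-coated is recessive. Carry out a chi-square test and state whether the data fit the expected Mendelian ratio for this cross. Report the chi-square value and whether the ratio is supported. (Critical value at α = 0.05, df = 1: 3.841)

For a monohybrid cross between heterozygotes with complete dominance, the expected phenotypic ratio is 3:1.
Under the 3:1 hypothesis (Σ ratio = 4, N = 249):
  rough-coated: 249 × 3/4 = 186.75
  smooth-coated: 249 × 1/4 = 62.25
χ² = Σ (O − E)² / E
  rough-coated: (184 − 186.75)² / 186.75 = 0.0405
  smooth-coated: (65 − 62.25)² / 62.25 = 0.1215
χ² = 0.0405 + 0.1215 = 0.162
Degrees of freedom = 2 − 1 = 1; critical value at α = 0.05 is 3.841.
Since 0.162 < 3.841, we fail to reject the null hypothesis — the data are consistent with the 3:1 ratio.

0.162; consistent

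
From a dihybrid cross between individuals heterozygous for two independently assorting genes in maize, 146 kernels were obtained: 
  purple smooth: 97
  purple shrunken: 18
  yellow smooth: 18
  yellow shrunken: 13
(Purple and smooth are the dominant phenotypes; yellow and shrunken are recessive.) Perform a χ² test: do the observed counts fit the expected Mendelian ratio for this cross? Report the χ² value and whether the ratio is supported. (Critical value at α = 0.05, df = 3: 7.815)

10.761; not consistent

A dihybrid F₂ with independent assortment and complete dominance at both loci gives a 9:3:3:1 phenotypic ratio.
Under the 9:3:3:1 hypothesis (Σ ratio = 16, N = 146):
  purple smooth: 146 × 9/16 = 82.125
  purple shrunken: 146 × 3/16 = 27.375
  yellow smooth: 146 × 3/16 = 27.375
  yellow shrunken: 146 × 1/16 = 9.125
χ² = Σ (O − E)² / E
  purple smooth: (97 − 82.125)² / 82.125 = 2.6943
  purple shrunken: (18 − 27.375)² / 27.375 = 3.2106
  yellow smooth: (18 − 27.375)² / 27.375 = 3.2106
  yellow shrunken: (13 − 9.125)² / 9.125 = 1.6455
χ² = 2.6943 + 3.2106 + 3.2106 + 1.6455 = 10.761
Degrees of freedom = 4 − 1 = 3; critical value at α = 0.05 is 7.815.
Since 10.761 > 7.815, we reject the null hypothesis — the data do not fit the 9:3:3:1 ratio.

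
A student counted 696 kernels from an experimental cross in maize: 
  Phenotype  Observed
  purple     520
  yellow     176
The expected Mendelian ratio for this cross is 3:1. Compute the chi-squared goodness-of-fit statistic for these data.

Total ratio parts = 4. Expected numbers out of 696:
  purple: 696 × 3/4 = 522
  yellow: 696 × 1/4 = 174
χ² = Σ (O − E)² / E
  purple: (520 − 522)² / 522 = 0.0077
  yellow: (176 − 174)² / 174 = 0.0230
χ² = 0.0077 + 0.0230 = 0.0307 ≈ 0.031

0.031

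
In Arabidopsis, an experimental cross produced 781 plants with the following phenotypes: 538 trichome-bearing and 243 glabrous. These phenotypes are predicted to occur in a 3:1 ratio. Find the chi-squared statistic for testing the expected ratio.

Under the 3:1 hypothesis (Σ ratio = 4, N = 781):
  trichome-bearing: 781 × 3/4 = 585.75
  glabrous: 781 × 1/4 = 195.25
χ² = Σ (O − E)² / E
  trichome-bearing: (538 − 585.75)² / 585.75 = 3.8926
  glabrous: (243 − 195.25)² / 195.25 = 11.6777
χ² = 3.8926 + 11.6777 = 15.5703 ≈ 15.570

15.570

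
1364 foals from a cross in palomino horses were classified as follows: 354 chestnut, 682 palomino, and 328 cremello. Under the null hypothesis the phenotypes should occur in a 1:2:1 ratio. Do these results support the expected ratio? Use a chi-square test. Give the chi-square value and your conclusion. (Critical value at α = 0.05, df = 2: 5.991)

0.991; consistent

Total ratio parts = 4. Expected numbers out of 1364:
  chestnut: 1364 × 1/4 = 341
  palomino: 1364 × 2/4 = 682
  cremello: 1364 × 1/4 = 341
χ² = Σ (O − E)² / E
  chestnut: (354 − 341)² / 341 = 0.4956
  palomino: (682 − 682)² / 682 = 0.0000
  cremello: (328 − 341)² / 341 = 0.4956
χ² = 0.4956 + 0.0000 + 0.4956 = 0.9912 ≈ 0.991
Degrees of freedom = 3 − 1 = 2; critical value at α = 0.05 is 5.991.
Since 0.991 < 5.991, we fail to reject the null hypothesis — the data are consistent with the 1:2:1 ratio.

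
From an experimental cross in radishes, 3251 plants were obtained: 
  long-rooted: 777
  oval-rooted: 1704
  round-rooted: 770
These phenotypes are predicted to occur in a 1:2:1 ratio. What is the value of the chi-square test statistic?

The 1:2:1 ratio has 4 parts, so with N = 3251 the expected counts are:
  long-rooted: 3251 × 1/4 = 812.75
  oval-rooted: 3251 × 2/4 = 1625.5
  round-rooted: 3251 × 1/4 = 812.75
χ² = Σ (O − E)² / E
  long-rooted: (777 − 812.75)² / 812.75 = 1.5725
  oval-rooted: (1704 − 1625.5)² / 1625.5 = 3.7910
  round-rooted: (770 − 812.75)² / 812.75 = 2.2486
χ² = 1.5725 + 3.7910 + 2.2486 = 7.6121 ≈ 7.612

7.612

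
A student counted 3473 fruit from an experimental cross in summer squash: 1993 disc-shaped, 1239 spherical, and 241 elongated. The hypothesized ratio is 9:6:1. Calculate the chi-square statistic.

6.520

Under the 9:6:1 hypothesis (Σ ratio = 16, N = 3473):
  disc-shaped: 3473 × 9/16 = 1953.5625
  spherical: 3473 × 6/16 = 1302.375
  elongated: 3473 × 1/16 = 217.0625
χ² = Σ (O − E)² / E
  disc-shaped: (1993 − 1953.5625)² / 1953.5625 = 0.7961
  spherical: (1239 − 1302.375)² / 1302.375 = 3.0839
  elongated: (241 − 217.0625)² / 217.0625 = 2.6398
χ² = 0.7961 + 3.0839 + 2.6398 = 6.5198 ≈ 6.520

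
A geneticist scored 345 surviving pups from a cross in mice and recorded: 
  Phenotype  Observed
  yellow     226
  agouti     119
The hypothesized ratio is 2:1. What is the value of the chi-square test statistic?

Expected counts for N = 345 under a 2:1 ratio (total parts = 3):
  yellow: 345 × 2/3 = 230
  agouti: 345 × 1/3 = 115
χ² = Σ (O − E)² / E
  yellow: (226 − 230)² / 230 = 0.0696
  agouti: (119 − 115)² / 115 = 0.1391
χ² = 0.0696 + 0.1391 = 0.2087 ≈ 0.209

0.209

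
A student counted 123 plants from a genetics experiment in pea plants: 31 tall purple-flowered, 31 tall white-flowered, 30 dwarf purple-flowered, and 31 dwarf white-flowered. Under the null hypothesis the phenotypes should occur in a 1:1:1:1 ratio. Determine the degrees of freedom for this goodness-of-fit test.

A goodness-of-fit test with 4 phenotype classes has df = 4 − 1 = 3.

3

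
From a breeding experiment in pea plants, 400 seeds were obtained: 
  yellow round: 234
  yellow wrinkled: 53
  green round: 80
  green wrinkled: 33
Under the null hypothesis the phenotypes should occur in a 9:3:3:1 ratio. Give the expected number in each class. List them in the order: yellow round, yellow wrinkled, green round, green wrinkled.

Under the 9:3:3:1 hypothesis (Σ ratio = 16, N = 400):
  yellow round: 400 × 9/16 = 225
  yellow wrinkled: 400 × 3/16 = 75
  green round: 400 × 3/16 = 75
  green wrinkled: 400 × 1/16 = 25

225, 75, 75, 25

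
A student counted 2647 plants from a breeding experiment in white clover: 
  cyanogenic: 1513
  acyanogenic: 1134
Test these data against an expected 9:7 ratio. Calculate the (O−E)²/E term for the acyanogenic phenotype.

Total ratio parts = 16. Expected numbers out of 2647:
  cyanogenic: 2647 × 9/16 = 1488.9375
  acyanogenic: 2647 × 7/16 = 1158.0625
Contribution of acyanogenic: (1134 − 1158.0625)² / 1158.0625 = 0.5000

0.500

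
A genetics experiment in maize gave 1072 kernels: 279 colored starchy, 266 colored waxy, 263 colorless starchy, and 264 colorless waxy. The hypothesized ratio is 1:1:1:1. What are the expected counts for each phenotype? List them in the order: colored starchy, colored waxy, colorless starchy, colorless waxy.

Total ratio parts = 4. Expected numbers out of 1072:
  colored starchy: 1072 × 1/4 = 268
  colored waxy: 1072 × 1/4 = 268
  colorless starchy: 1072 × 1/4 = 268
  colorless waxy: 1072 × 1/4 = 268

268, 268, 268, 268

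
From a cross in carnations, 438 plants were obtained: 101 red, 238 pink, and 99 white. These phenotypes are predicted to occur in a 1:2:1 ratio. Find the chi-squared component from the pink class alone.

Expected counts for N = 438 under a 1:2:1 ratio (total parts = 4):
  red: 438 × 1/4 = 109.5
  pink: 438 × 2/4 = 219
  white: 438 × 1/4 = 109.5
Contribution of pink: (238 − 219)² / 219 = 1.6484

1.648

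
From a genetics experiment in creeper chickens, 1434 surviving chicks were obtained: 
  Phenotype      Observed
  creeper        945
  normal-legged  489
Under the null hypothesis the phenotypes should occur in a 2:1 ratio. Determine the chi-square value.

Under the 2:1 hypothesis (Σ ratio = 3, N = 1434):
  creeper: 1434 × 2/3 = 956
  normal-legged: 1434 × 1/3 = 478
χ² = Σ (O − E)² / E
  creeper: (945 − 956)² / 956 = 0.1266
  normal-legged: (489 − 478)² / 478 = 0.2531
χ² = 0.1266 + 0.2531 = 0.3797 ≈ 0.380

0.380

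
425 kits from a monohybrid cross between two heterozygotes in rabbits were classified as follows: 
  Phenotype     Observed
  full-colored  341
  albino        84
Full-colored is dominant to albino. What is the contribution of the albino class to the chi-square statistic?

For a monohybrid cross between heterozygotes with complete dominance, the expected phenotypic ratio is 3:1.
Under the 3:1 hypothesis (Σ ratio = 4, N = 425):
  full-colored: 425 × 3/4 = 318.75
  albino: 425 × 1/4 = 106.25
Contribution of albino: (84 − 106.25)² / 106.25 = 4.6594

4.659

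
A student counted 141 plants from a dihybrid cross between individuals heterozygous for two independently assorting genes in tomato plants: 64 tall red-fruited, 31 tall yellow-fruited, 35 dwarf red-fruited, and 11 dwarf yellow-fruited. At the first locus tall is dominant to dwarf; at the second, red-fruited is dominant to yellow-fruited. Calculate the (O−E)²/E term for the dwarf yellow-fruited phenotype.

A dihybrid F₂ with independent assortment and complete dominance at both loci gives a 9:3:3:1 phenotypic ratio.
Total ratio parts = 16. Expected numbers out of 141:
  tall red-fruited: 141 × 9/16 = 79.3125
  tall yellow-fruited: 141 × 3/16 = 26.4375
  dwarf red-fruited: 141 × 3/16 = 26.4375
  dwarf yellow-fruited: 141 × 1/16 = 8.8125
Contribution of dwarf yellow-fruited: (11 − 8.8125)² / 8.8125 = 0.5430

0.543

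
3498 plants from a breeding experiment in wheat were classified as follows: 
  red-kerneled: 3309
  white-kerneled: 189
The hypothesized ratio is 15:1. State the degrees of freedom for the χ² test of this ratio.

1

A goodness-of-fit test with 2 phenotype classes has df = 2 − 1 = 1.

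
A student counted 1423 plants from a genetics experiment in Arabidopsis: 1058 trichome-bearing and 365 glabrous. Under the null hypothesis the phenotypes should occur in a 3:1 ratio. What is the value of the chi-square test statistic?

0.321

The 3:1 ratio has 4 parts, so with N = 1423 the expected counts are:
  trichome-bearing: 1423 × 3/4 = 1067.25
  glabrous: 1423 × 1/4 = 355.75
χ² = Σ (O − E)² / E
  trichome-bearing: (1058 − 1067.25)² / 1067.25 = 0.0802
  glabrous: (365 − 355.75)² / 355.75 = 0.2405
χ² = 0.0802 + 0.2405 = 0.3207 ≈ 0.321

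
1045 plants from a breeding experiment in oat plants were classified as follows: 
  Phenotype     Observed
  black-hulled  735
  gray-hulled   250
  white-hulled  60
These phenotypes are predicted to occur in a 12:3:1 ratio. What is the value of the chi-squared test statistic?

Total ratio parts = 16. Expected numbers out of 1045:
  black-hulled: 1045 × 12/16 = 783.75
  gray-hulled: 1045 × 3/16 = 195.9375
  white-hulled: 1045 × 1/16 = 65.3125
χ² = Σ (O − E)² / E
  black-hulled: (735 − 783.75)² / 783.75 = 3.0323
  gray-hulled: (250 − 195.9375)² / 195.9375 = 14.9168
  white-hulled: (60 − 65.3125)² / 65.3125 = 0.4321
χ² = 3.0323 + 14.9168 + 0.4321 = 18.3812 ≈ 18.381

18.381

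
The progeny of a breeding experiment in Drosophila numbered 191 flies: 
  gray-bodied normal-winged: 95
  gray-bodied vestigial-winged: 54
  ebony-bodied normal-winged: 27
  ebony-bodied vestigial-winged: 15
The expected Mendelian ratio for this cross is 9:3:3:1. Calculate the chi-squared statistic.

Total ratio parts = 16. Expected numbers out of 191:
  gray-bodied normal-winged: 191 × 9/16 = 107.4375
  gray-bodied vestigial-winged: 191 × 3/16 = 35.8125
  ebony-bodied normal-winged: 191 × 3/16 = 35.8125
  ebony-bodied vestigial-winged: 191 × 1/16 = 11.9375
χ² = Σ (O − E)² / E
  gray-bodied normal-winged: (95 − 107.4375)² / 107.4375 = 1.4398
  gray-bodied vestigial-winged: (54 − 35.8125)² / 35.8125 = 9.2366
  ebony-bodied normal-winged: (27 − 35.8125)² / 35.8125 = 2.1685
  ebony-bodied vestigial-winged: (15 − 11.9375)² / 11.9375 = 0.7857
χ² = 1.4398 + 9.2366 + 2.1685 + 0.7857 = 13.6306 ≈ 13.631

13.631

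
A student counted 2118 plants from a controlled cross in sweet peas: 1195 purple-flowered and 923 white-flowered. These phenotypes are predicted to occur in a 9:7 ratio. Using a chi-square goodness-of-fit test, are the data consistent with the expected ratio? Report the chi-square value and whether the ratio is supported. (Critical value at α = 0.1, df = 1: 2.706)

0.025; consistent

Under the 9:7 hypothesis (Σ ratio = 16, N = 2118):
  purple-flowered: 2118 × 9/16 = 1191.375
  white-flowered: 2118 × 7/16 = 926.625
χ² = Σ (O − E)² / E
  purple-flowered: (1195 − 1191.375)² / 1191.375 = 0.0110
  white-flowered: (923 − 926.625)² / 926.625 = 0.0142
χ² = 0.0110 + 0.0142 = 0.0252 ≈ 0.025
Degrees of freedom = 2 − 1 = 1; critical value at α = 0.1 is 2.706.
Since 0.025 < 2.706, we fail to reject the null hypothesis — the data are consistent with the 9:7 ratio.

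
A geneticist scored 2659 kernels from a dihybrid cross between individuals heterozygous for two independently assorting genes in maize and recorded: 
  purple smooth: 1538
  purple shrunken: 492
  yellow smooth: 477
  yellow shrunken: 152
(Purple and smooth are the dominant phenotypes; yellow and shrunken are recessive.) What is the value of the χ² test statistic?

3.427

A dihybrid F₂ with independent assortment and complete dominance at both loci gives a 9:3:3:1 phenotypic ratio.
Under the 9:3:3:1 hypothesis (Σ ratio = 16, N = 2659):
  purple smooth: 2659 × 9/16 = 1495.6875
  purple shrunken: 2659 × 3/16 = 498.5625
  yellow smooth: 2659 × 3/16 = 498.5625
  yellow shrunken: 2659 × 1/16 = 166.1875
χ² = Σ (O − E)² / E
  purple smooth: (1538 − 1495.6875)² / 1495.6875 = 1.1970
  purple shrunken: (492 − 498.5625)² / 498.5625 = 0.0864
  yellow smooth: (477 − 498.5625)² / 498.5625 = 0.9326
  yellow shrunken: (152 − 166.1875)² / 166.1875 = 1.2112
χ² = 1.1970 + 0.0864 + 0.9326 + 1.2112 = 3.4272 ≈ 3.427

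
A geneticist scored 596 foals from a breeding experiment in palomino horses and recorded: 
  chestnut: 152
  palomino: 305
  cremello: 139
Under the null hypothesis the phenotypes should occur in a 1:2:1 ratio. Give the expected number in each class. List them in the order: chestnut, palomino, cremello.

The 1:2:1 ratio has 4 parts, so with N = 596 the expected counts are:
  chestnut: 596 × 1/4 = 149
  palomino: 596 × 2/4 = 298
  cremello: 596 × 1/4 = 149

149, 298, 149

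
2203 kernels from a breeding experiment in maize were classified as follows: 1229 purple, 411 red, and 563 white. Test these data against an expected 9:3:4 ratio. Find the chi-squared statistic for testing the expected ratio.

0.367

Expected counts for N = 2203 under a 9:3:4 ratio (total parts = 16):
  purple: 2203 × 9/16 = 1239.1875
  red: 2203 × 3/16 = 413.0625
  white: 2203 × 4/16 = 550.75
χ² = Σ (O − E)² / E
  purple: (1229 − 1239.1875)² / 1239.1875 = 0.0838
  red: (411 − 413.0625)² / 413.0625 = 0.0103
  white: (563 − 550.75)² / 550.75 = 0.2725
χ² = 0.0838 + 0.0103 + 0.2725 = 0.3666 ≈ 0.367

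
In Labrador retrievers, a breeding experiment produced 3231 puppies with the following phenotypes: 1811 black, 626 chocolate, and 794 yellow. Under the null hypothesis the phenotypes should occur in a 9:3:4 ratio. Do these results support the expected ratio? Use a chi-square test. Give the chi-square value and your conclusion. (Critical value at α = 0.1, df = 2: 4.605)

0.930; consistent

Total ratio parts = 16. Expected numbers out of 3231:
  black: 3231 × 9/16 = 1817.4375
  chocolate: 3231 × 3/16 = 605.8125
  yellow: 3231 × 4/16 = 807.75
χ² = Σ (O − E)² / E
  black: (1811 − 1817.4375)² / 1817.4375 = 0.0228
  chocolate: (626 − 605.8125)² / 605.8125 = 0.6727
  yellow: (794 − 807.75)² / 807.75 = 0.2341
χ² = 0.0228 + 0.6727 + 0.2341 = 0.9296 ≈ 0.930
Degrees of freedom = 3 − 1 = 2; critical value at α = 0.1 is 4.605.
Since 0.930 < 4.605, we fail to reject the null hypothesis — the data are consistent with the 9:3:4 ratio.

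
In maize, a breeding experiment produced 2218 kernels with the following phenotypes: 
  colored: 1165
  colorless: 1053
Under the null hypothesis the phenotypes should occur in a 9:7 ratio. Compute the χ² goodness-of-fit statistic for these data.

The 9:7 ratio has 16 parts, so with N = 2218 the expected counts are:
  colored: 2218 × 9/16 = 1247.625
  colorless: 2218 × 7/16 = 970.375
χ² = Σ (O − E)² / E
  colored: (1165 − 1247.625)² / 1247.625 = 5.4719
  colorless: (1053 − 970.375)² / 970.375 = 7.0353
χ² = 5.4719 + 7.0353 = 12.5072 ≈ 12.507

12.507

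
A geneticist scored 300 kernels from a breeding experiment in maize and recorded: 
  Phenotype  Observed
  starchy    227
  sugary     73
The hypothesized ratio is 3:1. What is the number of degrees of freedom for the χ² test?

1

A goodness-of-fit test with 2 phenotype classes has df = 2 − 1 = 1.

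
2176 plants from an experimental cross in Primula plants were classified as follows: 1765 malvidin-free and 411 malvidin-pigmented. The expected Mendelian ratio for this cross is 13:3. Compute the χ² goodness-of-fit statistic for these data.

0.027

Expected counts for N = 2176 under a 13:3 ratio (total parts = 16):
  malvidin-free: 2176 × 13/16 = 1768
  malvidin-pigmented: 2176 × 3/16 = 408
χ² = Σ (O − E)² / E
  malvidin-free: (1765 − 1768)² / 1768 = 0.0051
  malvidin-pigmented: (411 − 408)² / 408 = 0.0221
χ² = 0.0051 + 0.0221 = 0.0272 ≈ 0.027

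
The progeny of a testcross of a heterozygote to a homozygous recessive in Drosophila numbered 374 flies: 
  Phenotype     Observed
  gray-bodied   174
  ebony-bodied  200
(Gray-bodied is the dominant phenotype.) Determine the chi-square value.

A testcross of a heterozygote (Aa × aa) gives a 1:1 phenotypic ratio.
Expected counts for N = 374 under a 1:1 ratio (total parts = 2):
  gray-bodied: 374 × 1/2 = 187
  ebony-bodied: 374 × 1/2 = 187
χ² = Σ (O − E)² / E
  gray-bodied: (174 − 187)² / 187 = 0.9037
  ebony-bodied: (200 − 187)² / 187 = 0.9037
χ² = 0.9037 + 0.9037 = 1.8074 ≈ 1.807

1.807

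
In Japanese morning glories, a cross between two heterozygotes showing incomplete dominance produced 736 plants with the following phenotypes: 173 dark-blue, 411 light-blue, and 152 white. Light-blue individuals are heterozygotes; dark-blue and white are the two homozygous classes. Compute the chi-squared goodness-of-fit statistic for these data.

11.247

With incomplete dominance, a heterozygote × heterozygote cross gives a 1:2:1 phenotypic ratio.
Expected counts for N = 736 under a 1:2:1 ratio (total parts = 4):
  dark-blue: 736 × 1/4 = 184
  light-blue: 736 × 2/4 = 368
  white: 736 × 1/4 = 184
χ² = Σ (O − E)² / E
  dark-blue: (173 − 184)² / 184 = 0.6576
  light-blue: (411 − 368)² / 368 = 5.0245
  white: (152 − 184)² / 184 = 5.5652
χ² = 0.6576 + 5.0245 + 5.5652 = 11.2473 ≈ 11.247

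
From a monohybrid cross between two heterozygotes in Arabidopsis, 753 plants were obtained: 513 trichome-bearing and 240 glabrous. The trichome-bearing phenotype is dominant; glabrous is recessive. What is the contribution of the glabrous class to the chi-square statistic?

For a monohybrid cross between heterozygotes with complete dominance, the expected phenotypic ratio is 3:1.
Expected counts for N = 753 under a 3:1 ratio (total parts = 4):
  trichome-bearing: 753 × 3/4 = 564.75
  glabrous: 753 × 1/4 = 188.25
Contribution of glabrous: (240 − 188.25)² / 188.25 = 14.2261

14.226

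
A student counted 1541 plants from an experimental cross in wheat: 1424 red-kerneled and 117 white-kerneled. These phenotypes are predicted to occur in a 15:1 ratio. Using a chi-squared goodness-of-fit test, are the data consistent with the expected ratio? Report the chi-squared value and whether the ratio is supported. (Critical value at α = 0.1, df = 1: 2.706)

4.740; not consistent

Total ratio parts = 16. Expected numbers out of 1541:
  red-kerneled: 1541 × 15/16 = 1444.6875
  white-kerneled: 1541 × 1/16 = 96.3125
χ² = Σ (O − E)² / E
  red-kerneled: (1424 − 1444.6875)² / 1444.6875 = 0.2962
  white-kerneled: (117 − 96.3125)² / 96.3125 = 4.4436
χ² = 0.2962 + 4.4436 = 4.7398 ≈ 4.740
Degrees of freedom = 2 − 1 = 1; critical value at α = 0.1 is 2.706.
Since 4.740 > 2.706, we reject the null hypothesis — the data do not fit the 15:1 ratio.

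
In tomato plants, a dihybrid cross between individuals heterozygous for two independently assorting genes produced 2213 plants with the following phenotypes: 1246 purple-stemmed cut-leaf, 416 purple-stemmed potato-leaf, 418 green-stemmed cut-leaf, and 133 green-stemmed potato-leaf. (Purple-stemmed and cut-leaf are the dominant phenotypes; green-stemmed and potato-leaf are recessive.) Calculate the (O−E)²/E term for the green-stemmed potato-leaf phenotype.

A dihybrid F₂ with independent assortment and complete dominance at both loci gives a 9:3:3:1 phenotypic ratio.
The 9:3:3:1 ratio has 16 parts, so with N = 2213 the expected counts are:
  purple-stemmed cut-leaf: 2213 × 9/16 = 1244.8125
  purple-stemmed potato-leaf: 2213 × 3/16 = 414.9375
  green-stemmed cut-leaf: 2213 × 3/16 = 414.9375
  green-stemmed potato-leaf: 2213 × 1/16 = 138.3125
Contribution of green-stemmed potato-leaf: (133 − 138.3125)² / 138.3125 = 0.2040

0.204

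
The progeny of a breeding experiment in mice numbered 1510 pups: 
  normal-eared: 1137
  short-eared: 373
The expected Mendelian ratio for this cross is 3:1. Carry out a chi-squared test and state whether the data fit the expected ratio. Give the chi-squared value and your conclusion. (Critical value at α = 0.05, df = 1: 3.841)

0.072; consistent

Total ratio parts = 4. Expected numbers out of 1510:
  normal-eared: 1510 × 3/4 = 1132.5
  short-eared: 1510 × 1/4 = 377.5
χ² = Σ (O − E)² / E
  normal-eared: (1137 − 1132.5)² / 1132.5 = 0.0179
  short-eared: (373 − 377.5)² / 377.5 = 0.0536
χ² = 0.0179 + 0.0536 = 0.0715 ≈ 0.072
Degrees of freedom = 2 − 1 = 1; critical value at α = 0.05 is 3.841.
Since 0.072 < 3.841, we fail to reject the null hypothesis — the data are consistent with the 3:1 ratio.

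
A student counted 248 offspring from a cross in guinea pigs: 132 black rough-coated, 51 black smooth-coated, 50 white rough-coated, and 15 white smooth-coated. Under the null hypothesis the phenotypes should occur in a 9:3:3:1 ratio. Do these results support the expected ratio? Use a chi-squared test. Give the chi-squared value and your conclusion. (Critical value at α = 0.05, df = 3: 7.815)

1.118; consistent

The 9:3:3:1 ratio has 16 parts, so with N = 248 the expected counts are:
  black rough-coated: 248 × 9/16 = 139.5
  black smooth-coated: 248 × 3/16 = 46.5
  white rough-coated: 248 × 3/16 = 46.5
  white smooth-coated: 248 × 1/16 = 15.5
χ² = Σ (O − E)² / E
  black rough-coated: (132 − 139.5)² / 139.5 = 0.4032
  black smooth-coated: (51 − 46.5)² / 46.5 = 0.4355
  white rough-coated: (50 − 46.5)² / 46.5 = 0.2634
  white smooth-coated: (15 − 15.5)² / 15.5 = 0.0161
χ² = 0.4032 + 0.4355 + 0.2634 + 0.0161 = 1.1182 ≈ 1.118
Degrees of freedom = 4 − 1 = 3; critical value at α = 0.05 is 7.815.
Since 1.118 < 7.815, we fail to reject the null hypothesis — the data are consistent with the 9:3:3:1 ratio.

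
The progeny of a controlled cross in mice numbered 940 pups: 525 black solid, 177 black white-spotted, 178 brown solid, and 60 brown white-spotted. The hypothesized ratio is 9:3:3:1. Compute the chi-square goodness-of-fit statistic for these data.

0.074

The 9:3:3:1 ratio has 16 parts, so with N = 940 the expected counts are:
  black solid: 940 × 9/16 = 528.75
  black white-spotted: 940 × 3/16 = 176.25
  brown solid: 940 × 3/16 = 176.25
  brown white-spotted: 940 × 1/16 = 58.75
χ² = Σ (O − E)² / E
  black solid: (525 − 528.75)² / 528.75 = 0.0266
  black white-spotted: (177 − 176.25)² / 176.25 = 0.0032
  brown solid: (178 − 176.25)² / 176.25 = 0.0174
  brown white-spotted: (60 − 58.75)² / 58.75 = 0.0266
χ² = 0.0266 + 0.0032 + 0.0174 + 0.0266 = 0.0738 ≈ 0.074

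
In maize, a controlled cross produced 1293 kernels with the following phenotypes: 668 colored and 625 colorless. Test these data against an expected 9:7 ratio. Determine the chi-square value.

11.056

Under the 9:7 hypothesis (Σ ratio = 16, N = 1293):
  colored: 1293 × 9/16 = 727.3125
  colorless: 1293 × 7/16 = 565.6875
χ² = Σ (O − E)² / E
  colored: (668 − 727.3125)² / 727.3125 = 4.8369
  colorless: (625 − 565.6875)² / 565.6875 = 6.2189
χ² = 4.8369 + 6.2189 = 11.0558 ≈ 11.056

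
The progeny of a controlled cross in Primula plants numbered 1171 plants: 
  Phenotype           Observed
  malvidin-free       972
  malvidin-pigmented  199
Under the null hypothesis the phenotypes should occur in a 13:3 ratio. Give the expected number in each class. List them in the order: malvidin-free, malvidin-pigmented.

951.4375, 219.5625

Total ratio parts = 16. Expected numbers out of 1171:
  malvidin-free: 1171 × 13/16 = 951.4375
  malvidin-pigmented: 1171 × 3/16 = 219.5625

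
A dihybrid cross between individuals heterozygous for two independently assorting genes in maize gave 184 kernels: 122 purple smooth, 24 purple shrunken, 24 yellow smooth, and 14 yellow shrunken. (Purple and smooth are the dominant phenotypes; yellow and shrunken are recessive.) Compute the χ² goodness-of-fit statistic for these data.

A dihybrid F₂ with independent assortment and complete dominance at both loci gives a 9:3:3:1 phenotypic ratio.
Expected counts for N = 184 under a 9:3:3:1 ratio (total parts = 16):
  purple smooth: 184 × 9/16 = 103.5
  purple shrunken: 184 × 3/16 = 34.5
  yellow smooth: 184 × 3/16 = 34.5
  yellow shrunken: 184 × 1/16 = 11.5
χ² = Σ (O − E)² / E
  purple smooth: (122 − 103.5)² / 103.5 = 3.3068
  purple shrunken: (24 − 34.5)² / 34.5 = 3.1957
  yellow smooth: (24 − 34.5)² / 34.5 = 3.1957
  yellow shrunken: (14 − 11.5)² / 11.5 = 0.5435
χ² = 3.3068 + 3.1957 + 3.1957 + 0.5435 = 10.2417 ≈ 10.242

10.242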